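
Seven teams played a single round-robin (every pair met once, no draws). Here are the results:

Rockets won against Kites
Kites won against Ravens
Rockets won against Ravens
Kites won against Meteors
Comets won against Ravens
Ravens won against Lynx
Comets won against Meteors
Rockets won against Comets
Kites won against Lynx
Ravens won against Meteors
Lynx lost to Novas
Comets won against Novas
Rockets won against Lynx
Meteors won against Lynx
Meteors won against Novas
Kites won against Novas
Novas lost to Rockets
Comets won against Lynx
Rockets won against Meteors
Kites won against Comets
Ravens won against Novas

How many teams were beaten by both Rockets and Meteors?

2

Rockets beat: Meteors, Lynx, Ravens, Comets, Kites, Novas.
Meteors beat: Lynx, Novas.
Both beat: Lynx, Novas — 2.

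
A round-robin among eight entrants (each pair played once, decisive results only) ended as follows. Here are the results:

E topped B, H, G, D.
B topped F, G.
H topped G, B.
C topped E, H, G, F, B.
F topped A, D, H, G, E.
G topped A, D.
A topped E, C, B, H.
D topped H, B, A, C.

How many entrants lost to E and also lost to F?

3

E beat: B, D, G, H.
F beat: A, D, E, G, H.
Both beat: D, G, H — 3.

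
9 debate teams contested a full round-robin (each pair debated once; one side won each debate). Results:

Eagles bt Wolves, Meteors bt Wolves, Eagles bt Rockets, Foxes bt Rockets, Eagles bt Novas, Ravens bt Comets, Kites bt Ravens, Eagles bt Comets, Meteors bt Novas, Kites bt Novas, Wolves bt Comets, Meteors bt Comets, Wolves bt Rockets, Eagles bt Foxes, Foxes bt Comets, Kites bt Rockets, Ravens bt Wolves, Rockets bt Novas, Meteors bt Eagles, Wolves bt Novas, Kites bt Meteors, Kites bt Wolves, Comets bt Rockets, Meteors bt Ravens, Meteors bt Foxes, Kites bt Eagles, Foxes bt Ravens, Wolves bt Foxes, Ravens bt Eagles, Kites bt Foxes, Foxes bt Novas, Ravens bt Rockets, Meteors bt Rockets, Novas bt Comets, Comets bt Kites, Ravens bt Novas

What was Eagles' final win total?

5

Eagles' results: beat Wolves, Comets, Rockets, Novas, Foxes; lost to Kites, Ravens, Meteors.
That is 5 wins.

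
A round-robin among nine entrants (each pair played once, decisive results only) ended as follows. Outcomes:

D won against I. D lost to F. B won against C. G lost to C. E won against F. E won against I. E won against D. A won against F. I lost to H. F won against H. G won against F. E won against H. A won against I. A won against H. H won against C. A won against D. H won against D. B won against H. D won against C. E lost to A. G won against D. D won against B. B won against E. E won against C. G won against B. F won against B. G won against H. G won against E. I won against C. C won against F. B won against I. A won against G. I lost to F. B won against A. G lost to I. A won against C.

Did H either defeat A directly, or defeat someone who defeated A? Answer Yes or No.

No

H did not beat A directly.
H beat C, D, I, but each of them lost to A. No two-step path.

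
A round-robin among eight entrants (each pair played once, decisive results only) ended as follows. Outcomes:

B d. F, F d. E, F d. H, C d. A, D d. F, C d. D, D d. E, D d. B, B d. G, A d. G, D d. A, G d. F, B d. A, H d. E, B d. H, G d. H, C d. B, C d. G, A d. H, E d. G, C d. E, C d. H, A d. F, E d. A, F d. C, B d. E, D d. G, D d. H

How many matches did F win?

F's results: beat C, E, H; lost to A, B, D, G.
That is 3 wins.

3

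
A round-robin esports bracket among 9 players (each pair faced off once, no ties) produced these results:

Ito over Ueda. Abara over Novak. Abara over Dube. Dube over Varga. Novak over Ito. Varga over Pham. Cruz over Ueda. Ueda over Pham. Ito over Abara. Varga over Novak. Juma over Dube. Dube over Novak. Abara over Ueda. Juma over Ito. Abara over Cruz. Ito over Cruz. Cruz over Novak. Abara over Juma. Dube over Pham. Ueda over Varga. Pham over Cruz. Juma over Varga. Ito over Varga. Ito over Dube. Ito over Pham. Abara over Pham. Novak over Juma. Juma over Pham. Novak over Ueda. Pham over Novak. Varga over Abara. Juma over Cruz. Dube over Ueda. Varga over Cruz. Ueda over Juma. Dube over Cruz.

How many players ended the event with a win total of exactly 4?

Win totals: Ueda 3, Cruz 2, Abara 6, Pham 2, Varga 4, Juma 5, Dube 5, Novak 3, Ito 6.
Exactly 4: Varga — 1 player.

1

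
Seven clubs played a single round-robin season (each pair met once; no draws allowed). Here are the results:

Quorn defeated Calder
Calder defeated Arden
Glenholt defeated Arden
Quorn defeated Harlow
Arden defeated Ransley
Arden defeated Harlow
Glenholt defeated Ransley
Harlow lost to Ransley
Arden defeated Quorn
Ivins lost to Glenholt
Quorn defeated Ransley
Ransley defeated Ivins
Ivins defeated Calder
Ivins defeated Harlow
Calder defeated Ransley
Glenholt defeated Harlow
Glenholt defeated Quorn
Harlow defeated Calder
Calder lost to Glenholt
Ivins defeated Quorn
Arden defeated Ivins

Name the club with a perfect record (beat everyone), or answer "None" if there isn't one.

Glenholt

Glenholt has 6 wins out of 6 opponents — a perfect record.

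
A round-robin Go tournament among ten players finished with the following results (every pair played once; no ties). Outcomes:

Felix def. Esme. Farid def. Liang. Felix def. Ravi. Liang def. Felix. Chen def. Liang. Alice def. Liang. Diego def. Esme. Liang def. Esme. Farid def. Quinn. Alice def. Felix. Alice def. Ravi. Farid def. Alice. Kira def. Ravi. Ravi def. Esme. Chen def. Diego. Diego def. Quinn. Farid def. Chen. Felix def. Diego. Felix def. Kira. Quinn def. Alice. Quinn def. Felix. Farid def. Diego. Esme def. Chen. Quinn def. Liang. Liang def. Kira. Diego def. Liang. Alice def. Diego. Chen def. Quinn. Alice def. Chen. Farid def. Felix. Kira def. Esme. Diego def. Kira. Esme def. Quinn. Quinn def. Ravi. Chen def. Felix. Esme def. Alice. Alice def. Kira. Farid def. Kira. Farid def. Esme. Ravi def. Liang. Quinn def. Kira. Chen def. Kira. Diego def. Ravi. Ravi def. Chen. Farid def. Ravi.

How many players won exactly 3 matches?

Win totals: Esme 3, Chen 5, Felix 4, Liang 3, Quinn 5, Ravi 3, Diego 5, Alice 6, Farid 9, Kira 2.
Exactly 3: Esme, Liang, Ravi — 3 players.

3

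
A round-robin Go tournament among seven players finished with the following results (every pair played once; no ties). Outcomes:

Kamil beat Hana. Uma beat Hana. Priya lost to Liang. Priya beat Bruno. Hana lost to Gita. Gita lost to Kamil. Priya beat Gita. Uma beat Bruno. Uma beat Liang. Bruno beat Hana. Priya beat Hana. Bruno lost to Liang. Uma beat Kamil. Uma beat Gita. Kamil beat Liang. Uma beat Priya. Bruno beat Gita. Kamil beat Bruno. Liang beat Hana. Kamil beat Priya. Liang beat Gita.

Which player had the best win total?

Uma

Win totals: Bruno 2, Uma 6, Hana 0, Kamil 5, Priya 3, Liang 4, Gita 1.
Uma leads with 6 wins (next highest: 5).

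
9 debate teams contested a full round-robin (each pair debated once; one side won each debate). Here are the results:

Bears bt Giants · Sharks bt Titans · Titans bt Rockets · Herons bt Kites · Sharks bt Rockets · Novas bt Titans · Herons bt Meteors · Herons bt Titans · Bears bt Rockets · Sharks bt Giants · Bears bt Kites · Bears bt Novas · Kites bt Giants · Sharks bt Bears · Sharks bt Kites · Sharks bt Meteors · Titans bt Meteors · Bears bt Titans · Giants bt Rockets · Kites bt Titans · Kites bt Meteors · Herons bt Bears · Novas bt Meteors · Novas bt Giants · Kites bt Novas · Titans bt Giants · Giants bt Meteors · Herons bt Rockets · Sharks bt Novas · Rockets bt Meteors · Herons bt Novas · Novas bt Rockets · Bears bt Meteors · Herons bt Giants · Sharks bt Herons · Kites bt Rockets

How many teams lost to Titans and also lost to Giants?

Titans beat: Giants, Rockets, Meteors.
Giants beat: Rockets, Meteors.
Both beat: Rockets, Meteors — 2.

2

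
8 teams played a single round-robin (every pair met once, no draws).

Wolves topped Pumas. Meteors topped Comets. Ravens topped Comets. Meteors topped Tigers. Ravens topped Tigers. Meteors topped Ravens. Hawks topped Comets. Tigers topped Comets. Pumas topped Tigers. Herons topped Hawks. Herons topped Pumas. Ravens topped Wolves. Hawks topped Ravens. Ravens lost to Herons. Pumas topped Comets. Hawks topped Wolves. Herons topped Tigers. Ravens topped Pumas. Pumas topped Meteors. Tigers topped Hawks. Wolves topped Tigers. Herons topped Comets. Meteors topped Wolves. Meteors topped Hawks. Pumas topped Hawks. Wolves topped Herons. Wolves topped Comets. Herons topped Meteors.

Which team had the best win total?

Win totals: Meteors 5, Ravens 4, Wolves 4, Hawks 3, Herons 6, Pumas 4, Tigers 2, Comets 0.
Herons leads with 6 wins (next highest: 5).

Herons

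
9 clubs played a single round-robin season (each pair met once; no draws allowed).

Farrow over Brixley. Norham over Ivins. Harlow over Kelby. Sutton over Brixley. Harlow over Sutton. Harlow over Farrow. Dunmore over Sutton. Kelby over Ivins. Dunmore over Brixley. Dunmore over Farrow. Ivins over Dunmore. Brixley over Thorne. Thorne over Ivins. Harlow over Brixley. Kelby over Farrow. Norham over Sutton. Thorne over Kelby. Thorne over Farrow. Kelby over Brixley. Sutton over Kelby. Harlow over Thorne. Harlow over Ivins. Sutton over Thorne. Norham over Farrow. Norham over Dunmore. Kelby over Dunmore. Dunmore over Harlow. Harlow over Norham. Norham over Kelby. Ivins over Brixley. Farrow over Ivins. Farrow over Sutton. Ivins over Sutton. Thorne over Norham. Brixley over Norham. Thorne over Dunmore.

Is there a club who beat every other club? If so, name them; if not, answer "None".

None

Highest win total is Harlow with 7 (out of 8 possible).
Harlow lost to Dunmore, so no club went undefeated.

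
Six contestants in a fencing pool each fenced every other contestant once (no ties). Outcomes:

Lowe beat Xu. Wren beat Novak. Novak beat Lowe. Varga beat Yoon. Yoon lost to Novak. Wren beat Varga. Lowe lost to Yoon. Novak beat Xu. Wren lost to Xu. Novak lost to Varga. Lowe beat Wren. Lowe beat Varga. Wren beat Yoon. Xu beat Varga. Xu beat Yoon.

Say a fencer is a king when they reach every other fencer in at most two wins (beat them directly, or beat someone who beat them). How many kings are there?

4

Lowe reaches everyone (king).
Xu reaches everyone (king).
Varga cannot reach Wren in two steps.
Yoon cannot reach Novak in two steps.
Wren reaches everyone (king).
Novak reaches everyone (king).
Kings: Lowe, Xu, Wren, Novak — 4.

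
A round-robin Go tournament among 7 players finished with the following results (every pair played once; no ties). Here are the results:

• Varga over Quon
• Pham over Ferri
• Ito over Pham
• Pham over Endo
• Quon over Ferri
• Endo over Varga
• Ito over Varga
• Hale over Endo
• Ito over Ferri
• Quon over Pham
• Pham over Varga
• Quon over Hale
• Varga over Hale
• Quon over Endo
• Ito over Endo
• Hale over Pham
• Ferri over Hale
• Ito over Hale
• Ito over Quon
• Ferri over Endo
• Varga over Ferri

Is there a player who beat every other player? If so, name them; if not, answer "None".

Ito

Ito has 6 wins out of 6 opponents — a perfect record.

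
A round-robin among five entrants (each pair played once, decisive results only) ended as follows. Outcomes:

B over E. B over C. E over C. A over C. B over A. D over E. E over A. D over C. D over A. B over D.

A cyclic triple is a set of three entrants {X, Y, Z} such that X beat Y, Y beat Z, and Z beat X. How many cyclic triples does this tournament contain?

Win totals: A 1, B 4, C 0, D 3, E 2.
An entrant with w wins dominates both others in C(w,2) triples; summing gives 0 + 6 + 0 + 3 + 1 = 10 transitive triples.
Total triples C(5,3) = 10, so cyclic triples = 10 − 10 = 0.

0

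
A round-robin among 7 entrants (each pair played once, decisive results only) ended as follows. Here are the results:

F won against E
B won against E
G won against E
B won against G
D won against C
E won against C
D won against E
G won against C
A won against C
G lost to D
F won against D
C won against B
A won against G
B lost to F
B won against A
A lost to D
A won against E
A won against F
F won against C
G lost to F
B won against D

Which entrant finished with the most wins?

F

Win totals: A 4, B 4, C 1, D 4, E 1, F 5, G 2.
F leads with 5 wins (next highest: 4).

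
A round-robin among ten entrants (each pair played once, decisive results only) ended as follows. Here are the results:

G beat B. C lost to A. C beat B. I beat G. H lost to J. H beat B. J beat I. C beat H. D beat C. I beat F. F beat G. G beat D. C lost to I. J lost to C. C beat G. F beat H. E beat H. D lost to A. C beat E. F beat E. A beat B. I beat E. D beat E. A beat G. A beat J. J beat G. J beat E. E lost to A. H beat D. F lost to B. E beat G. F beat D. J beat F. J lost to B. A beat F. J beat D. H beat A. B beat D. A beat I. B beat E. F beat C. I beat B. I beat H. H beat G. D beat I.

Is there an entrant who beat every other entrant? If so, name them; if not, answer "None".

None

Highest win total is A with 8 (out of 9 possible).
A lost to H, so no entrant went undefeated.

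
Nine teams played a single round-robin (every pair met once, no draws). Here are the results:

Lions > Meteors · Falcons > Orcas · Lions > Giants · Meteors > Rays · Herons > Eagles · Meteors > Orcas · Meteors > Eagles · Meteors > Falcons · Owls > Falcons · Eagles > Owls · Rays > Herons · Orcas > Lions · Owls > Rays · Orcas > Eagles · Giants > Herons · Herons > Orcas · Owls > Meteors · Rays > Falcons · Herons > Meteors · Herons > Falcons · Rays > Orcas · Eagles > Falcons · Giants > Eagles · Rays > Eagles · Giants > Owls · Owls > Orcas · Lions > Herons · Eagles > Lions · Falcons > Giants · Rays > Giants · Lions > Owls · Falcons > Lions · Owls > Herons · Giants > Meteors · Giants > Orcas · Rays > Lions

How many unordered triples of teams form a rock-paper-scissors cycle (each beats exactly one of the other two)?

Win totals: Giants 5, Herons 4, Meteors 4, Falcons 3, Rays 6, Eagles 3, Orcas 2, Owls 5, Lions 4.
A team with w wins dominates both others in C(w,2) triples; summing gives 10 + 6 + 6 + 3 + 15 + 3 + 1 + 10 + 6 = 60 transitive triples.
Total triples C(9,3) = 84, so cyclic triples = 84 − 60 = 24.

24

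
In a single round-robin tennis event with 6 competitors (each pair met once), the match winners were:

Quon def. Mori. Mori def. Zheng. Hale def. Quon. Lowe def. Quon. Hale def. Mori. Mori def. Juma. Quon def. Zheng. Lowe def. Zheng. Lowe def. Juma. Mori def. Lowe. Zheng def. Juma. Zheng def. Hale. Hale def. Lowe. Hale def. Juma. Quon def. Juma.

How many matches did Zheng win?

Zheng's results: beat Hale, Juma; lost to Mori, Quon, Lowe.
That is 2 wins.

2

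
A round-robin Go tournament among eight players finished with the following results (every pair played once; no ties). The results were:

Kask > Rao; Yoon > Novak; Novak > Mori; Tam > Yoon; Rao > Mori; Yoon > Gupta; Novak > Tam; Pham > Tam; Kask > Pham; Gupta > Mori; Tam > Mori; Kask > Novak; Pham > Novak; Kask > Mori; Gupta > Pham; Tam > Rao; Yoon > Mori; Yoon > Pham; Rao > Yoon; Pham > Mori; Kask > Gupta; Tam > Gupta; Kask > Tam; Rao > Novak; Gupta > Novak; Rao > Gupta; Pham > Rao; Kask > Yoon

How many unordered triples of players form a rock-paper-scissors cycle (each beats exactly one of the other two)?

Win totals: Kask 7, Gupta 3, Rao 4, Pham 4, Novak 2, Mori 0, Tam 4, Yoon 4.
A player with w wins dominates both others in C(w,2) triples; summing gives 21 + 3 + 6 + 6 + 1 + 0 + 6 + 6 = 49 transitive triples.
Total triples C(8,3) = 56, so cyclic triples = 56 − 49 = 7.

7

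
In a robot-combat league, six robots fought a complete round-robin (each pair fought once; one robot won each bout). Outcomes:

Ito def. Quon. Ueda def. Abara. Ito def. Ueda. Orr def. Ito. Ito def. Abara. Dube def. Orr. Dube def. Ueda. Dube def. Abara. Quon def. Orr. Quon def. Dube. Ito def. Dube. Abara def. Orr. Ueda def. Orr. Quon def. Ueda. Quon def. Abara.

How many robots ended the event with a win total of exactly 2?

1

Win totals: Abara 1, Ueda 2, Dube 3, Orr 1, Ito 4, Quon 4.
Exactly 2: Ueda — 1 robot.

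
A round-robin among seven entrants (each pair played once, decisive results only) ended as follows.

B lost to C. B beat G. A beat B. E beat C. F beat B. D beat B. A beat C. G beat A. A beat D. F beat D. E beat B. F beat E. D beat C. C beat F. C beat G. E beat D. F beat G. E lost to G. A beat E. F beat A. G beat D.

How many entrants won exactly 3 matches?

Win totals: A 4, B 1, C 3, D 2, E 3, F 5, G 3.
Exactly 3: C, E, G — 3 entrants.

3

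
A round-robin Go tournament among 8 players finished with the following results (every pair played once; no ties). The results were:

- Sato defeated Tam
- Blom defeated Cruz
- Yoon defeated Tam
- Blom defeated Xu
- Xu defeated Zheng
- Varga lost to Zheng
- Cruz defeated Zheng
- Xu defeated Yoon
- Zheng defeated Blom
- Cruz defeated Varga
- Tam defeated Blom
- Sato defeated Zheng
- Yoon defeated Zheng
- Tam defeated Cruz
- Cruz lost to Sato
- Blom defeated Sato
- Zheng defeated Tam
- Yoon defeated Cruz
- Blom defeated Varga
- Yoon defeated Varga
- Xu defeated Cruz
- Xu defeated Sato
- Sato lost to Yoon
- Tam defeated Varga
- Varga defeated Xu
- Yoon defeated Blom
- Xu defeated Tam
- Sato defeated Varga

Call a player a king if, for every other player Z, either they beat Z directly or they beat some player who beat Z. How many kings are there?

Yoon reaches everyone (king).
Sato cannot reach Yoon in two steps.
Cruz cannot reach Yoon, Sato in two steps.
Zheng cannot reach Yoon in two steps.
Blom reaches everyone (king).
Tam cannot reach Yoon in two steps.
Varga cannot reach Blom in two steps.
Xu reaches everyone (king).
Kings: Yoon, Blom, Xu — 3.

3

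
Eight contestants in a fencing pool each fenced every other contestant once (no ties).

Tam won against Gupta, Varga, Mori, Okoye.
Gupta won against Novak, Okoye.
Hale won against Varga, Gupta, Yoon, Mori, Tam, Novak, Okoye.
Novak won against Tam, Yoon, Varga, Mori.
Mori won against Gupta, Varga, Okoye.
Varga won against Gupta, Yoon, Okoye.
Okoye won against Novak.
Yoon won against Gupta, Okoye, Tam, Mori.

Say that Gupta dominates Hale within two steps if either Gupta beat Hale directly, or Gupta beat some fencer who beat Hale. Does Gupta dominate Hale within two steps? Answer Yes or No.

No

Gupta did not beat Hale directly.
Gupta beat Novak, Okoye, but each of them lost to Hale. No two-step path.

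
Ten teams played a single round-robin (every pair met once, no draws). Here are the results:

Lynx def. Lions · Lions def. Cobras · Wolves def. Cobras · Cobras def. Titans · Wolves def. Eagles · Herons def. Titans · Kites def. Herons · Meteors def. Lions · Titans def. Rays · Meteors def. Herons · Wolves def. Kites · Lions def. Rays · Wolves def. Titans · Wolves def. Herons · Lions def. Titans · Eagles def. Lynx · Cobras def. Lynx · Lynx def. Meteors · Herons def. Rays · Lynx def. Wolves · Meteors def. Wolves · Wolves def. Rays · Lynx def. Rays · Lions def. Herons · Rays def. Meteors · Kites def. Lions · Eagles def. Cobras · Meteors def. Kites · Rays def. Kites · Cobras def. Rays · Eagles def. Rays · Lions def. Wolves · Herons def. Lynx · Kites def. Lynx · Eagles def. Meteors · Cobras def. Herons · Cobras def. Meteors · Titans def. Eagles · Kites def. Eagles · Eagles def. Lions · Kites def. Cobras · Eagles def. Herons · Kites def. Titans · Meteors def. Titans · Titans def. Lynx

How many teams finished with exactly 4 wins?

Win totals: Lynx 4, Kites 6, Herons 3, Lions 5, Titans 3, Wolves 6, Rays 2, Meteors 5, Cobras 5, Eagles 6.
Exactly 4: Lynx — 1 team.

1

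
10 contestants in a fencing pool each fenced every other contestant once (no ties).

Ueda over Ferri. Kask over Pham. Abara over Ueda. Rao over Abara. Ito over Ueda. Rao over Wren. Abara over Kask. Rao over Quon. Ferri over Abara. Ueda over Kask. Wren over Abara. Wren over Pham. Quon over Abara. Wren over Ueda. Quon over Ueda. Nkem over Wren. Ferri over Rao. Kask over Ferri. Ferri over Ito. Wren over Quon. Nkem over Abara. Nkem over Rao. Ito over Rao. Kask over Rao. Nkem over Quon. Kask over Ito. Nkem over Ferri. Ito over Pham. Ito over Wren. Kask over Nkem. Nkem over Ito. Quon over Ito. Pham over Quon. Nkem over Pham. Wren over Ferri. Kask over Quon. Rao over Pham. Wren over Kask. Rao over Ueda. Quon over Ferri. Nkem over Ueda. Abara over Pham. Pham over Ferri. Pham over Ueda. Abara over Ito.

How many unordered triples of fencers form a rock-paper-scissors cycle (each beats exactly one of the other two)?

27

Win totals: Pham 3, Wren 6, Ferri 3, Kask 6, Abara 4, Quon 4, Nkem 8, Ueda 2, Ito 4, Rao 5.
A fencer with w wins dominates both others in C(w,2) triples; summing gives 3 + 15 + 3 + 15 + 6 + 6 + 28 + 1 + 6 + 10 = 93 transitive triples.
Total triples C(10,3) = 120, so cyclic triples = 120 − 93 = 27.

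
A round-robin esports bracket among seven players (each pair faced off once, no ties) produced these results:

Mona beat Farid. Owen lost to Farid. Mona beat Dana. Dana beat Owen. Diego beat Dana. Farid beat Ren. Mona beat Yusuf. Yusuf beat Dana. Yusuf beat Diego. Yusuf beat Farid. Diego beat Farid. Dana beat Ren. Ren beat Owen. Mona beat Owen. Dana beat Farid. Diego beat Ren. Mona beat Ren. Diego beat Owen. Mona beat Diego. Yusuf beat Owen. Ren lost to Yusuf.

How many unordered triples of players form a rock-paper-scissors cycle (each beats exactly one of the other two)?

0

Win totals: Ren 1, Farid 2, Owen 0, Yusuf 5, Dana 3, Diego 4, Mona 6.
A player with w wins dominates both others in C(w,2) triples; summing gives 0 + 1 + 0 + 10 + 3 + 6 + 15 = 35 transitive triples.
Total triples C(7,3) = 35, so cyclic triples = 35 − 35 = 0.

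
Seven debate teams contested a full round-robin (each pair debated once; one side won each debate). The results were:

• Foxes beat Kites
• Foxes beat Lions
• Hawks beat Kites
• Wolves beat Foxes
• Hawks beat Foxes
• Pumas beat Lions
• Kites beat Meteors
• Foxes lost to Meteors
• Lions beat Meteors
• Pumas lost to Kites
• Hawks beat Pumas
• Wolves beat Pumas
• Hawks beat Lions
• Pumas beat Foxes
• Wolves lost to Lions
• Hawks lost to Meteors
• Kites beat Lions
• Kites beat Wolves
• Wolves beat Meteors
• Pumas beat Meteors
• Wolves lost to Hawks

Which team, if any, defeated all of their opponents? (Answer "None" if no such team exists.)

None

Highest win total is Hawks with 5 (out of 6 possible).
Hawks lost to Meteors, so no team went undefeated.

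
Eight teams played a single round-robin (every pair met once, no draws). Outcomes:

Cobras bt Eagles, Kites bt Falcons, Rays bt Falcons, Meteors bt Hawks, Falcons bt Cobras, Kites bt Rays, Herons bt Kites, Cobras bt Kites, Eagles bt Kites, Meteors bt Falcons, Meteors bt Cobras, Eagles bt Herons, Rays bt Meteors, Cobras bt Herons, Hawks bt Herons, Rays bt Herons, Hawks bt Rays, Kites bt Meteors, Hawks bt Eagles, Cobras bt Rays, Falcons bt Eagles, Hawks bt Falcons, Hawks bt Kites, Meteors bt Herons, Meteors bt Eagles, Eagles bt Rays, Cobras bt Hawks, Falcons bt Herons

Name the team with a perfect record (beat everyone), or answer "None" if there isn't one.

None

Highest win total is Meteors with 5 (out of 7 possible).
Meteors lost to Kites, Rays, so no team went undefeated.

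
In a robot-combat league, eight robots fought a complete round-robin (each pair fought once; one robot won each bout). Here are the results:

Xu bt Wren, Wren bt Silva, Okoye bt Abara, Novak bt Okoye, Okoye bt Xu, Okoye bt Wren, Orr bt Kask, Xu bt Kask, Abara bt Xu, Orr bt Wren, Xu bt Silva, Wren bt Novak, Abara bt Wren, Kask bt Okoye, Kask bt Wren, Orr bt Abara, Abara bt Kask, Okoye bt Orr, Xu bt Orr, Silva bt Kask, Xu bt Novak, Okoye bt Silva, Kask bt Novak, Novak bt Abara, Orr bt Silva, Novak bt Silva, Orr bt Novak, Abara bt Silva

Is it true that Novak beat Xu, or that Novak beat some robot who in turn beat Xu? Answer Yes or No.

Novak did not beat Xu directly.
Novak beat Silva, Abara, Okoye. Of those, Abara beat Xu.

Yes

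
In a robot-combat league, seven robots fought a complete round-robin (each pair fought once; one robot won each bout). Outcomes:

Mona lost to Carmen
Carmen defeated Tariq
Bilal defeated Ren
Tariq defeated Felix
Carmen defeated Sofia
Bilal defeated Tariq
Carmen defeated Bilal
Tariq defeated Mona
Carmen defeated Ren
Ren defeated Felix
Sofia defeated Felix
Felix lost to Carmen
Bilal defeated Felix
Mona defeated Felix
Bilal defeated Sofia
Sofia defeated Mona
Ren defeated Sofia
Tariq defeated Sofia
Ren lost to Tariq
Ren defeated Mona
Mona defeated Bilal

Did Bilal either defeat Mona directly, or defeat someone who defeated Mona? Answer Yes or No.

Bilal did not beat Mona directly.
Bilal beat Ren, Tariq, Sofia, Felix. Of those, Ren beat Mona.

Yes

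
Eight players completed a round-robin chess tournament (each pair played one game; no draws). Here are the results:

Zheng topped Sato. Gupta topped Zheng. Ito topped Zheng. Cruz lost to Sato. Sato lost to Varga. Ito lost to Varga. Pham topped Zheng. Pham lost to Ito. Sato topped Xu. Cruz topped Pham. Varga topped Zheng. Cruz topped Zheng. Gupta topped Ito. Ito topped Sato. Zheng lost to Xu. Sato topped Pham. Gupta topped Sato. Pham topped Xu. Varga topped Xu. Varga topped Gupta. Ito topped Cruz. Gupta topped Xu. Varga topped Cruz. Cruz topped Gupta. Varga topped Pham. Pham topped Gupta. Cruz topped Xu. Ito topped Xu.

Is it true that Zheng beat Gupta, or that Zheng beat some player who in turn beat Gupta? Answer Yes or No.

Zheng did not beat Gupta directly.
Zheng beat Sato, but each of them lost to Gupta. No two-step path.

No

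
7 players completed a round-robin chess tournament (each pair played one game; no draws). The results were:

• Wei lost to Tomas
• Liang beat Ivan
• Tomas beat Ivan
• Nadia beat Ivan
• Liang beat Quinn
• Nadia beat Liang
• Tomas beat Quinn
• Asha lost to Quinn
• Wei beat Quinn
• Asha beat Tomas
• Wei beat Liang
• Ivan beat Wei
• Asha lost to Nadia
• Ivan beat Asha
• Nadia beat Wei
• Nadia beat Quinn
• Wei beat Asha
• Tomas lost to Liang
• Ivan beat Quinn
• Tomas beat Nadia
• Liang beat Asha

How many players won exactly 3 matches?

2

Win totals: Ivan 3, Quinn 1, Liang 4, Tomas 4, Asha 1, Nadia 5, Wei 3.
Exactly 3: Ivan, Wei — 2 players.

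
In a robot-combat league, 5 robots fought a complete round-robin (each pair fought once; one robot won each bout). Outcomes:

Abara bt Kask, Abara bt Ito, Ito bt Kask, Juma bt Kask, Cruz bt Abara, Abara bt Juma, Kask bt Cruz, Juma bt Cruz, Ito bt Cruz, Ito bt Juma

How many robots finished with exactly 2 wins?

1

Win totals: Abara 3, Cruz 1, Ito 3, Juma 2, Kask 1.
Exactly 2: Juma — 1 robot.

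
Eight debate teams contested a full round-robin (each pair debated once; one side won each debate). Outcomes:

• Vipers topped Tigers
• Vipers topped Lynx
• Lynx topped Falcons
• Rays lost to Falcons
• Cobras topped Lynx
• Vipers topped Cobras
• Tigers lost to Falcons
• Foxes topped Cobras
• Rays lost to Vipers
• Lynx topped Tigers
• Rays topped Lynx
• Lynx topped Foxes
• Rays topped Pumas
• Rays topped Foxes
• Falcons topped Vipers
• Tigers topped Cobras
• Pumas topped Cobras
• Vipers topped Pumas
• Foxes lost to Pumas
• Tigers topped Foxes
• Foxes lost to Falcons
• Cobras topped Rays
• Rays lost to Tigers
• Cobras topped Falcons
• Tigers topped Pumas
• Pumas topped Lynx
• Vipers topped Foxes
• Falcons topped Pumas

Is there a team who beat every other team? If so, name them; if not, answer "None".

None

Highest win total is Vipers with 6 (out of 7 possible).
Vipers lost to Falcons, so no team went undefeated.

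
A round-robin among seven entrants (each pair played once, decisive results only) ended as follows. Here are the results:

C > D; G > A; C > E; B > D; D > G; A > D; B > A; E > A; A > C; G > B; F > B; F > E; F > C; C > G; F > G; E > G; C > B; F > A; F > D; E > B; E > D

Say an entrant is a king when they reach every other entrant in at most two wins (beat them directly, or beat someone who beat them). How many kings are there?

1

A cannot reach F in two steps.
B cannot reach E, F in two steps.
C cannot reach F in two steps.
D cannot reach C, E, F in two steps.
E cannot reach F in two steps.
F reaches everyone (king).
G cannot reach E, F in two steps.
Kings: F — 1.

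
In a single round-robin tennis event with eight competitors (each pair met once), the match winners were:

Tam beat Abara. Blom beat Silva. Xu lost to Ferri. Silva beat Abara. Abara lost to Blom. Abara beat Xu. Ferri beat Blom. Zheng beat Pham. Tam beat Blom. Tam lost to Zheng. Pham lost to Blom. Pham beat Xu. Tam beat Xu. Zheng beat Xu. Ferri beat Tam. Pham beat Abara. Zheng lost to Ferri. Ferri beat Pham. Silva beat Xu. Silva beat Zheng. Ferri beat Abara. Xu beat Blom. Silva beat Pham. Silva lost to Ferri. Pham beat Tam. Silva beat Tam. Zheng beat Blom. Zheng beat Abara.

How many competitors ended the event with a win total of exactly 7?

1

Win totals: Zheng 5, Xu 1, Blom 3, Ferri 7, Silva 5, Tam 3, Abara 1, Pham 3.
Exactly 7: Ferri — 1 competitor.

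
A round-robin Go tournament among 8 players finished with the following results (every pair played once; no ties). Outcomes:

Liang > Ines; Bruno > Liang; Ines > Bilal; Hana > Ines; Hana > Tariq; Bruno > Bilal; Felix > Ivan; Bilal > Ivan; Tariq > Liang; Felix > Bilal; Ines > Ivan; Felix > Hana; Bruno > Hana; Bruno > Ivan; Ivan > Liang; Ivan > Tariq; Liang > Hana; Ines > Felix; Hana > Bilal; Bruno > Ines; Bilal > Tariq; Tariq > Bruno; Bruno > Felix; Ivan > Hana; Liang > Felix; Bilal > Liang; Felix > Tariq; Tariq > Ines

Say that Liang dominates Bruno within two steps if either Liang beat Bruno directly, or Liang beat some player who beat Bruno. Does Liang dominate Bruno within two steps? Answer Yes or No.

Liang did not beat Bruno directly.
Liang beat Felix, Hana, Ines, but each of them lost to Bruno. No two-step path.

No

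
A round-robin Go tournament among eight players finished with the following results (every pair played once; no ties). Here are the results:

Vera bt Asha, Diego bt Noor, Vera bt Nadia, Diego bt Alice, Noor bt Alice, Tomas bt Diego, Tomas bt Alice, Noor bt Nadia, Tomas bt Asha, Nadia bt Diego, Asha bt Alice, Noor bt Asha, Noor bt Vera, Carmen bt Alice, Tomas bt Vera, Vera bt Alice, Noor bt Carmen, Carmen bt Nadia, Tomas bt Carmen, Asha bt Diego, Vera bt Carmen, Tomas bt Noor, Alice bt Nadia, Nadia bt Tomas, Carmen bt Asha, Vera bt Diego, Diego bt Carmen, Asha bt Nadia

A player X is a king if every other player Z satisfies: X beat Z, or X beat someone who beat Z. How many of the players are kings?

4

Noor reaches everyone (king).
Carmen cannot reach Noor, Vera in two steps.
Diego cannot reach Tomas in two steps.
Asha cannot reach Vera in two steps.
Tomas reaches everyone (king).
Alice cannot reach Noor, Carmen, Asha, Vera in two steps.
Vera reaches everyone (king).
Nadia reaches everyone (king).
Kings: Noor, Tomas, Vera, Nadia — 4.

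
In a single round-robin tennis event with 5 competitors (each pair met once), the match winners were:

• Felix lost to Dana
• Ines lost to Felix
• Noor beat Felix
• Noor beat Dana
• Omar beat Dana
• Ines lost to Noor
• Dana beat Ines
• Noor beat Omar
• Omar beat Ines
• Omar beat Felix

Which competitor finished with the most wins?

Noor

Win totals: Dana 2, Ines 0, Noor 4, Felix 1, Omar 3.
Noor leads with 4 wins (next highest: 3).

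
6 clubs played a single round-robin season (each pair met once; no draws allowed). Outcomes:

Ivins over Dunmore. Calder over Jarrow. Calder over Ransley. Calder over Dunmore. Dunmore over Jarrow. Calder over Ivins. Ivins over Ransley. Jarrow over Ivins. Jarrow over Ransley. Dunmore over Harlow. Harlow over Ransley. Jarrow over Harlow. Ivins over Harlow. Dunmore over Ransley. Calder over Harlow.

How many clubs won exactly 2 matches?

0

Win totals: Harlow 1, Calder 5, Dunmore 3, Ransley 0, Ivins 3, Jarrow 3.
No club has exactly 2 wins.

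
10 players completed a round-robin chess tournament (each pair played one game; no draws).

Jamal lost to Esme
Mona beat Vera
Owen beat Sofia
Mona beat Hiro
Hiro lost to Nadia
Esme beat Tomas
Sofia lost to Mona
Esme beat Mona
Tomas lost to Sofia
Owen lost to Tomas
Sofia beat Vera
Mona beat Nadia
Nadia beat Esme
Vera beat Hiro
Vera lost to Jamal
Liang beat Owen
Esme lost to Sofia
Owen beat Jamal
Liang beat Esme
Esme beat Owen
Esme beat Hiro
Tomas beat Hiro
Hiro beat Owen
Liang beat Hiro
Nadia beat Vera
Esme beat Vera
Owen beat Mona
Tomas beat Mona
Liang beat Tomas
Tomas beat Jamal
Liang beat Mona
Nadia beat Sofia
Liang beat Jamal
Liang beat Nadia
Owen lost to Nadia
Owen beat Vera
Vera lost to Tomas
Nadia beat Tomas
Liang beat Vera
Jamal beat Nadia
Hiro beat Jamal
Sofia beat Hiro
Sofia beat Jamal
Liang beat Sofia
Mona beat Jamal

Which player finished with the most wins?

Win totals: Tomas 5, Vera 1, Jamal 2, Esme 6, Owen 4, Liang 9, Mona 5, Sofia 5, Hiro 2, Nadia 6.
Liang leads with 9 wins (next highest: 6).

Liang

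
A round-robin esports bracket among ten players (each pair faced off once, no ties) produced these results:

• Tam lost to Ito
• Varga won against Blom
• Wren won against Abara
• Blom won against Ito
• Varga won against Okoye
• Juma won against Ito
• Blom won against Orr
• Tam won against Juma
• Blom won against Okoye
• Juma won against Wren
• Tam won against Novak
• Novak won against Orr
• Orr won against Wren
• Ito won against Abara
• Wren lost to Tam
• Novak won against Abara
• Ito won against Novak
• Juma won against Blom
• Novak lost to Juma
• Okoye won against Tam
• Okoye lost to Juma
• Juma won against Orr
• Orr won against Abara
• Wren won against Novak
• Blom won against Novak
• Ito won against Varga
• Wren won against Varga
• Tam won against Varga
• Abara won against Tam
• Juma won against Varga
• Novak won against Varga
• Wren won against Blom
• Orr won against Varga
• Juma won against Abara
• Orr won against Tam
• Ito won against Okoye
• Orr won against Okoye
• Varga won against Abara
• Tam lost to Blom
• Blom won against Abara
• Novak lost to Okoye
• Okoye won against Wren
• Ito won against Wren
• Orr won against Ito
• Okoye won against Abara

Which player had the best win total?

Juma

Win totals: Ito 6, Okoye 4, Tam 4, Varga 3, Novak 3, Blom 6, Abara 1, Wren 4, Orr 6, Juma 8.
Juma leads with 8 wins (next highest: 6).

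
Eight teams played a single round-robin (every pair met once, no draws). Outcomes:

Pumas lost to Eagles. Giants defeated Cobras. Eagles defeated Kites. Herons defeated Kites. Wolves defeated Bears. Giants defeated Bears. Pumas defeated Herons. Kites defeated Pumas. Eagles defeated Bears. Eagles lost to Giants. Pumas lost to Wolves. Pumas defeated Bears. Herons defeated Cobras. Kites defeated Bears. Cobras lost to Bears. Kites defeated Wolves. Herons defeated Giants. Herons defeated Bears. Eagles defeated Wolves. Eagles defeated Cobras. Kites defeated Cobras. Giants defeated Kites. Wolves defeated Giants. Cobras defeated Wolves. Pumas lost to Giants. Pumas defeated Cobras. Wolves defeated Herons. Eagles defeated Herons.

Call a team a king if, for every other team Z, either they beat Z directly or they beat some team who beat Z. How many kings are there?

4

Wolves reaches everyone (king).
Eagles reaches everyone (king).
Giants reaches everyone (king).
Herons reaches everyone (king).
Kites cannot reach Eagles in two steps.
Cobras cannot reach Eagles, Kites in two steps.
Bears cannot reach Eagles, Giants, Herons, Kites, Pumas in two steps.
Pumas cannot reach Eagles in two steps.
Kings: Wolves, Eagles, Giants, Herons — 4.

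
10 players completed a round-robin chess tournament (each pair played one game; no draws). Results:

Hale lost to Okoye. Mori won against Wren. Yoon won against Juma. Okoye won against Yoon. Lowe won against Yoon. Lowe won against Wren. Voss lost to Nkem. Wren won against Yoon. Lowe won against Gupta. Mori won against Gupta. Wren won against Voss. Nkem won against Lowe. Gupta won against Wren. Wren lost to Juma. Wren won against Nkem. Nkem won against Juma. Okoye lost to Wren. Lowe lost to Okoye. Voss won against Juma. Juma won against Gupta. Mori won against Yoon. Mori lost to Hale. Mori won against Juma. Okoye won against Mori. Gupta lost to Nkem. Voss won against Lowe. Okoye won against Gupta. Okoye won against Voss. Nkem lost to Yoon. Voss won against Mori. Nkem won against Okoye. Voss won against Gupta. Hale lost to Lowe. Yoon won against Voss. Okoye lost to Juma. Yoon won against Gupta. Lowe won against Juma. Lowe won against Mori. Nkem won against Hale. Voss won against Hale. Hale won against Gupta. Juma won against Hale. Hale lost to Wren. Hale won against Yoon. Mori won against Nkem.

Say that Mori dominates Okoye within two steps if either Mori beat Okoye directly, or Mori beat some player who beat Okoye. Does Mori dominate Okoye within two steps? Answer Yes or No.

Mori did not beat Okoye directly.
Mori beat Yoon, Juma, Nkem, Wren, Gupta. Of those, Juma beat Okoye.

Yes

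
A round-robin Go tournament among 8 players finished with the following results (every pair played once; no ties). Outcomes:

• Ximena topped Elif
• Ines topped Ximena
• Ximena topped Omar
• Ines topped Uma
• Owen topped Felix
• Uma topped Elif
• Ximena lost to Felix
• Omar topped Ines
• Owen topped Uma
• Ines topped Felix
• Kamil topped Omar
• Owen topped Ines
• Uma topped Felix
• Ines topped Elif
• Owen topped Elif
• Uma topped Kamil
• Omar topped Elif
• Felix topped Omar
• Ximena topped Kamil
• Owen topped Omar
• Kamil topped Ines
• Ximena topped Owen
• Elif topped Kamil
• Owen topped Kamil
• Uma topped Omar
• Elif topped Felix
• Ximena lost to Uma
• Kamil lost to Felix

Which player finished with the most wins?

Owen

Win totals: Kamil 2, Ximena 4, Omar 2, Uma 5, Elif 2, Ines 4, Owen 6, Felix 3.
Owen leads with 6 wins (next highest: 5).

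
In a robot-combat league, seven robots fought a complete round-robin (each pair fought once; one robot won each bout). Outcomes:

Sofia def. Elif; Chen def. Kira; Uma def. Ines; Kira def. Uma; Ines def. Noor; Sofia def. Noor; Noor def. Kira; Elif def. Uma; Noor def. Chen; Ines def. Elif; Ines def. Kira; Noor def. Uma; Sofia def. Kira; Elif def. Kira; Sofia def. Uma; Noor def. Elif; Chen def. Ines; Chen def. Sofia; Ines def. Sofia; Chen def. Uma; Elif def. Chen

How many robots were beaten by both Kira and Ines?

0

Kira beat: Uma.
Ines beat: Sofia, Kira, Noor, Elif.
No one was beaten by both.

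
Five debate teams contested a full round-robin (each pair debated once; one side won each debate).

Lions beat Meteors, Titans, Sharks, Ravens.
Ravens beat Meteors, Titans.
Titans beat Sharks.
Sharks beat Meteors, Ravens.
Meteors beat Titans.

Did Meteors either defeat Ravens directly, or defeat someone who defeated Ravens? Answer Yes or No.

No

Meteors did not beat Ravens directly.
Meteors beat Titans, but each of them lost to Ravens. No two-step path.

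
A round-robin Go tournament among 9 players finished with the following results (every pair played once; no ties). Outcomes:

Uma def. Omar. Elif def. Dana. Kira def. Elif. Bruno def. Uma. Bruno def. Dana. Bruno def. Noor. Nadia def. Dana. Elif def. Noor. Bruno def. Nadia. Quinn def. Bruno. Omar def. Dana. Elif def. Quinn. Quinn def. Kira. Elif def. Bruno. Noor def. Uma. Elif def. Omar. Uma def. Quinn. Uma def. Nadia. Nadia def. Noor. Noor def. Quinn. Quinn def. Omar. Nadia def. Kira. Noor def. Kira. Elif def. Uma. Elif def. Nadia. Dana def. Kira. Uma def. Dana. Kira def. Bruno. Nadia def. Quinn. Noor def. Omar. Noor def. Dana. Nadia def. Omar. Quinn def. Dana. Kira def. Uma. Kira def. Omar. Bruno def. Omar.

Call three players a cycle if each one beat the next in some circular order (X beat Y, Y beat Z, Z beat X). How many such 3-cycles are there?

Win totals: Omar 1, Quinn 4, Uma 4, Elif 7, Kira 4, Nadia 5, Dana 1, Noor 5, Bruno 5.
A player with w wins dominates both others in C(w,2) triples; summing gives 0 + 6 + 6 + 21 + 6 + 10 + 0 + 10 + 10 = 69 transitive triples.
Total triples C(9,3) = 84, so cyclic triples = 84 − 69 = 15.

15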